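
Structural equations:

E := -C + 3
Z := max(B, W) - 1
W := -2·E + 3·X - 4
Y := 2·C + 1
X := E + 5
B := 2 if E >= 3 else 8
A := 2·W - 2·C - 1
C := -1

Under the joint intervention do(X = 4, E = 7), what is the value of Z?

1

The joint intervention fixes X = 4, E = 7, removing each variable's own equation.
W = -2·E + 3·X - 4  [with E=7, X=4]  = -6
B = 2 if E >= 3 else 8  [with E=7]  = 2
Z = max(B, W) - 1  [with B=2, W=-6]  = 1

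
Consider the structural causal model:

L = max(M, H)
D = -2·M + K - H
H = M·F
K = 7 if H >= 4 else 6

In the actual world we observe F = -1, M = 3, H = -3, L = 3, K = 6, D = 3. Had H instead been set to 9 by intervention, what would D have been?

-8

The intervention breaks the incoming arrows to H: H = M·F no longer applies, and H = 9.
K = 7 if H >= 4 else 6  [with H=9]  = 7
D = -2·M + K - H  [with M=3, K=7, H=9]  = -8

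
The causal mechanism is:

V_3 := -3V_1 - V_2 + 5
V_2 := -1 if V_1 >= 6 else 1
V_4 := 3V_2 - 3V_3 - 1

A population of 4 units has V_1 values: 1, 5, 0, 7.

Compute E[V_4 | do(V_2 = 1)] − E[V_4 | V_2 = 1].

11.25

The intervention sets V_2=1 in all 4 units regardless of V_1. Recomputing V_4 per unit gives -1, 35, -10, 53; average 19.25.
E[V_4|V_2=1] averages over only the 3 units with V_2=1 (V_1 = 1, 5, 0): V_4 = -1, 35, -10, mean 8.
Difference = 19.25 − 8 = 11.25.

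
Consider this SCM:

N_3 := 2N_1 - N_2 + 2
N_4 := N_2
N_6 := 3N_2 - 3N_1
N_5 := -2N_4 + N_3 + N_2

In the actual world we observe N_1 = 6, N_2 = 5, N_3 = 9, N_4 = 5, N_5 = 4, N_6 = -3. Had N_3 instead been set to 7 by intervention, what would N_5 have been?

2

do(N_3=7) replaces the equation N_3 := 2N_1 - N_2 + 2 with the constant N_3 = 7.
N_4 = N_2  [with N_2=5]  = 5
N_5 = -2N_4 + N_3 + N_2  [with N_4=5, N_3=7, N_2=5]  = 2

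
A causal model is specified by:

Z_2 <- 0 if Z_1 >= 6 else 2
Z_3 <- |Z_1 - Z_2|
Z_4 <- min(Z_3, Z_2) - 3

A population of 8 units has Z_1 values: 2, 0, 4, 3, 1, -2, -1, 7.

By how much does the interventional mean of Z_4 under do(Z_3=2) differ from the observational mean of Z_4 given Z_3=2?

Every unit gets Z_3=2 under the intervention. Z_4 values become -1, -1, -1, -1, -1, -1, -1, -3; E[Z_4|do(Z_3=2)] = -1.25.
E[Z_4|Z_3=2] averages over only the 2 units with Z_3=2 (Z_1 = 0, 4): Z_4 = -1, -1, mean -1.
Difference = -1.25 − (-1) = -0.25.

-0.25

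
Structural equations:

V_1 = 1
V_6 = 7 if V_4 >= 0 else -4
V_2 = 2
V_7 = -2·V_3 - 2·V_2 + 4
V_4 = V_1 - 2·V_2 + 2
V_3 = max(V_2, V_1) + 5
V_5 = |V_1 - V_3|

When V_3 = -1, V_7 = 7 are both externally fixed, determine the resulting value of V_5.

Setting V_3 = -1, V_7 = 7 by intervention discards those variables' equations.
V_5 = |V_1 - V_3|  [with V_1=1, V_3=-1]  = 2

2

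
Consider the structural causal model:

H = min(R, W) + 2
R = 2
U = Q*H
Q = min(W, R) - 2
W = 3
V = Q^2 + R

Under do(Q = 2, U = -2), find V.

Setting Q = 2, U = -2 by intervention discards those variables' equations.
V = Q^2 + R  [with Q=2, R=2]  = 6

6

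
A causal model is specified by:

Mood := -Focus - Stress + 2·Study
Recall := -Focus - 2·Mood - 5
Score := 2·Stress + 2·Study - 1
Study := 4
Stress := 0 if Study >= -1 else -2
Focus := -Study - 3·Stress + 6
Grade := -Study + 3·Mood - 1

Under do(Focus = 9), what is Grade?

The intervention breaks the incoming arrows to Focus: Focus := -Study - 3·Stress + 6 no longer applies, and Focus = 9.
Stress = 0 if Study >= -1 else -2  [with Study=4]  = 0
Mood = -Focus - Stress + 2·Study  [with Focus=9, Stress=0, Study=4]  = -1
Grade = -Study + 3·Mood - 1  [with Study=4, Mood=-1]  = -8

-8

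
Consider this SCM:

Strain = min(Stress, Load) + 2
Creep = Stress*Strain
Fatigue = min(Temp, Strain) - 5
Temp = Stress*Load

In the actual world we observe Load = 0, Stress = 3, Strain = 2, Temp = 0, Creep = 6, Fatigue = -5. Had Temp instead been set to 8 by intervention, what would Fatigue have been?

Under do(Temp=8), the mechanism Temp = Stress*Load is discarded; Temp is fixed at 8.
Strain = min(Stress, Load) + 2  [with Stress=3, Load=0]  = 2
Fatigue = min(Temp, Strain) - 5  [with Temp=8, Strain=2]  = -3

-3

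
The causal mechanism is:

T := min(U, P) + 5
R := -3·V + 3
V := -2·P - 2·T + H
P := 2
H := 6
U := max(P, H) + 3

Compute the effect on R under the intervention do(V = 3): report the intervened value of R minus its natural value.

The intervention breaks the incoming arrows to V: V := -2·P - 2·T + H no longer applies, and V = 3.
R = -3·V + 3  [with V=3]  = -6
Without intervention: U = max(P, H) + 3  [with P=2, H=6]  = 9; T = min(U, P) + 5  [with U=9, P=2]  = 7; V = -2·P - 2·T + H  [with P=2, T=7, H=6]  = -12; R = -3·V + 3  [with V=-12]  = 39.
Change = -6 − 39 = -45.

-45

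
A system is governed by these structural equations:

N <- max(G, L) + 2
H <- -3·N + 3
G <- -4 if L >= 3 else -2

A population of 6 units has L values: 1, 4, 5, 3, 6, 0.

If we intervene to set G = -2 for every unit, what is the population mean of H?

Every unit gets G=-2 under the intervention. H values become -6, -15, -18, -12, -21, -3; E[H|do(G=-2)] = -12.5.

-12.5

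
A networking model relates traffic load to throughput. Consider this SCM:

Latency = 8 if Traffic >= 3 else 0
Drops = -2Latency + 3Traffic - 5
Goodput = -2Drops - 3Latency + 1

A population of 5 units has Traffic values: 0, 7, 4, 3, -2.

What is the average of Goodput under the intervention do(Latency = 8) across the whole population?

4.6

do(Latency=8) breaks Latency's dependence on Traffic. With Latency=8 fixed, Goodput across the units is 19, -23, -5, 1, 31, mean 4.6.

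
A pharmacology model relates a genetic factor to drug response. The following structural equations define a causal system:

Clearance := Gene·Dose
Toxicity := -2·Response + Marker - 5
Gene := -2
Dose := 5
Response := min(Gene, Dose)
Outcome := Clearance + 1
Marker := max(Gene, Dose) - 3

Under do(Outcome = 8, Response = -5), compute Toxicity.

Under do(Outcome = 8, Response = -5), each intervened variable's structural equation is replaced by its fixed value.
Marker = max(Gene, Dose) - 3  [with Gene=-2, Dose=5]  = 2
Toxicity = -2·Response + Marker - 5  [with Response=-5, Marker=2]  = 7

7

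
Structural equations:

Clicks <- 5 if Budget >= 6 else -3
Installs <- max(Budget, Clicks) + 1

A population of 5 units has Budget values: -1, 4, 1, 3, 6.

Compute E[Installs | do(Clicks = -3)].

Under do(Clicks=-3), Clicks's equation is replaced by Clicks=-3 for every unit. Per-unit Installs: 0, 5, 2, 4, 7. Mean = 3.6.

3.6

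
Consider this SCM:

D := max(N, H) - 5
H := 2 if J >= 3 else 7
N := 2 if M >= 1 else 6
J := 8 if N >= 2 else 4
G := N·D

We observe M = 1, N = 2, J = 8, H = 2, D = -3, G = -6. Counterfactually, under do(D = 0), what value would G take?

The intervention breaks the incoming arrows to D: D := max(N, H) - 5 no longer applies, and D = 0.
N = 2 if M >= 1 else 6  [with M=1]  = 2
G = N·D  [with N=2, D=0]  = 0

0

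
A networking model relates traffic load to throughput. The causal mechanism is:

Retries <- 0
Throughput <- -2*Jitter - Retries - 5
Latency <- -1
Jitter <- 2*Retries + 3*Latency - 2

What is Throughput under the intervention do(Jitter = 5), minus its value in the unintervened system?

The intervention breaks the incoming arrows to Jitter: Jitter <- 2*Retries + 3*Latency - 2 no longer applies, and Jitter = 5.
Throughput = -2*Jitter - Retries - 5  [with Jitter=5, Retries=0]  = -15
Without intervention: Jitter = 2*Retries + 3*Latency - 2  [with Retries=0, Latency=-1]  = -5; Throughput = -2*Jitter - Retries - 5  [with Jitter=-5, Retries=0]  = 5.
Change = -15 − 5 = -20.

-20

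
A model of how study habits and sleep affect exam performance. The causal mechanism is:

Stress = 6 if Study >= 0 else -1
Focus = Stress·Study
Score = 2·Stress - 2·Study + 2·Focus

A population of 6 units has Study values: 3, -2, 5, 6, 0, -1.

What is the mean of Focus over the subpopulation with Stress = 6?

Observing Stress=6 restricts to units where Stress's equation naturally yields 6: Study ∈ {3, 5, 6, 0}. In that subpopulation Focus = 18, 30, 36, 0, mean 21.

21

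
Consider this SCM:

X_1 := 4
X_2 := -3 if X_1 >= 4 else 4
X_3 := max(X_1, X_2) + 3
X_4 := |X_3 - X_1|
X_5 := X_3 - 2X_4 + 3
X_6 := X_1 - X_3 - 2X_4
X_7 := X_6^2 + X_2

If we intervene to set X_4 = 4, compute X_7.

The intervention breaks the incoming arrows to X_4: X_4 := |X_3 - X_1| no longer applies, and X_4 = 4.
X_2 = -3 if X_1 >= 4 else 4  [with X_1=4]  = -3
X_3 = max(X_1, X_2) + 3  [with X_1=4, X_2=-3]  = 7
X_6 = X_1 - X_3 - 2X_4  [with X_1=4, X_3=7, X_4=4]  = -11
X_7 = X_6^2 + X_2  [with X_6=-11, X_2=-3]  = 118

118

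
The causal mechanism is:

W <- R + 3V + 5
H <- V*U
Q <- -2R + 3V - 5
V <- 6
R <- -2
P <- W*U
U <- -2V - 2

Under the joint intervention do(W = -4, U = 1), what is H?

Under do(W = -4, U = 1), each intervened variable's structural equation is replaced by its fixed value.
H = V*U  [with V=6, U=1]  = 6

6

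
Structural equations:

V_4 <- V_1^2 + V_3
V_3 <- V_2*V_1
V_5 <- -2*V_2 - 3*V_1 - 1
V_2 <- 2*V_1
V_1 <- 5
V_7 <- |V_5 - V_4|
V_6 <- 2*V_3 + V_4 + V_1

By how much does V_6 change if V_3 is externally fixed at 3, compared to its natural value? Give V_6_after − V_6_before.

The intervention breaks the incoming arrows to V_3: V_3 <- V_2*V_1 no longer applies, and V_3 = 3.
V_4 = V_1^2 + V_3  [with V_1=5, V_3=3]  = 28
V_6 = 2*V_3 + V_4 + V_1  [with V_3=3, V_4=28, V_1=5]  = 39
Without intervention: V_2 = 2*V_1  [with V_1=5]  = 10; V_3 = V_2*V_1  [with V_2=10, V_1=5]  = 50; V_4 = V_1^2 + V_3  [with V_1=5, V_3=50]  = 75; V_6 = 2*V_3 + V_4 + V_1  [with V_3=50, V_4=75, V_1=5]  = 180.
Change = 39 − 180 = -141.

-141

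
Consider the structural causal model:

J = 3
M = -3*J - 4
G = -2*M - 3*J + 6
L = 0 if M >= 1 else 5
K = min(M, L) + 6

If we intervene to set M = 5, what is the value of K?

6

do(M=5) replaces the equation M = -3*J - 4 with the constant M = 5.
L = 0 if M >= 1 else 5  [with M=5]  = 0
K = min(M, L) + 6  [with M=5, L=0]  = 6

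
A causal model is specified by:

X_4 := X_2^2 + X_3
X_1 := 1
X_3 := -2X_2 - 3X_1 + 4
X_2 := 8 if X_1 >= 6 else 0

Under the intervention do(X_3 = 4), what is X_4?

4

The intervention breaks the incoming arrows to X_3: X_3 := -2X_2 - 3X_1 + 4 no longer applies, and X_3 = 4.
X_2 = 8 if X_1 >= 6 else 0  [with X_1=1]  = 0
X_4 = X_2^2 + X_3  [with X_2=0, X_3=4]  = 4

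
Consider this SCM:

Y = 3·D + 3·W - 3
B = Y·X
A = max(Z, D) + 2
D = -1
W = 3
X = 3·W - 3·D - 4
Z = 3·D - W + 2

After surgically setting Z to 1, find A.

Under do(Z=1), the mechanism Z = 3·D - W + 2 is discarded; Z is fixed at 1.
A = max(Z, D) + 2  [with Z=1, D=-1]  = 3

3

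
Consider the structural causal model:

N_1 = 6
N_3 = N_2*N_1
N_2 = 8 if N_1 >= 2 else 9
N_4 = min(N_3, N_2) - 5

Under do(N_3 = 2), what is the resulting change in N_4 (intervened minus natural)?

-6

The intervention breaks the incoming arrows to N_3: N_3 = N_2*N_1 no longer applies, and N_3 = 2.
N_2 = 8 if N_1 >= 2 else 9  [with N_1=6]  = 8
N_4 = min(N_3, N_2) - 5  [with N_3=2, N_2=8]  = -3
Without intervention: N_2 = 8 if N_1 >= 2 else 9  [with N_1=6]  = 8; N_3 = N_2*N_1  [with N_2=8, N_1=6]  = 48; N_4 = min(N_3, N_2) - 5  [with N_3=48, N_2=8]  = 3.
Change = -3 − 3 = -6.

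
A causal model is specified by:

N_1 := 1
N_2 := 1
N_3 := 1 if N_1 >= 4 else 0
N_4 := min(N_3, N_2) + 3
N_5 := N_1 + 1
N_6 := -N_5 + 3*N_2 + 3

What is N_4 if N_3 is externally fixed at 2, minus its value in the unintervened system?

1

The intervention breaks the incoming arrows to N_3: N_3 := 1 if N_1 >= 4 else 0 no longer applies, and N_3 = 2.
N_4 = min(N_3, N_2) + 3  [with N_3=2, N_2=1]  = 4
Without intervention: N_3 = 1 if N_1 >= 4 else 0  [with N_1=1]  = 0; N_4 = min(N_3, N_2) + 3  [with N_3=0, N_2=1]  = 3.
Change = 4 − 3 = 1.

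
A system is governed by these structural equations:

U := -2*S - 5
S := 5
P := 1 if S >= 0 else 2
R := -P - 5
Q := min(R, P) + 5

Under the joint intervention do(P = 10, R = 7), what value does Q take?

Setting P = 10, R = 7 by intervention discards those variables' equations.
Q = min(R, P) + 5  [with R=7, P=10]  = 12

12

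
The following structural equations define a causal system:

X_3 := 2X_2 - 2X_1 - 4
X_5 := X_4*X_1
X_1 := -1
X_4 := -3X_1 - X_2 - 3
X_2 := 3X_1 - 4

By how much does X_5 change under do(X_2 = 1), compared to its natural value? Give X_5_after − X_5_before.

do(X_2=1) replaces the equation X_2 := 3X_1 - 4 with the constant X_2 = 1.
X_4 = -3X_1 - X_2 - 3  [with X_1=-1, X_2=1]  = -1
X_5 = X_4*X_1  [with X_4=-1, X_1=-1]  = 1
Without intervention: X_2 = 3X_1 - 4  [with X_1=-1]  = -7; X_4 = -3X_1 - X_2 - 3  [with X_1=-1, X_2=-7]  = 7; X_5 = X_4*X_1  [with X_4=7, X_1=-1]  = -7.
Change = 1 − (-7) = 8.

8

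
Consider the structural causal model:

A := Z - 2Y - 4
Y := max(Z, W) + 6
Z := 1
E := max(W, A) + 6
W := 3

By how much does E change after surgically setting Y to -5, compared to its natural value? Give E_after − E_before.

4

do(Y=-5) replaces the equation Y := max(Z, W) + 6 with the constant Y = -5.
A = Z - 2Y - 4  [with Z=1, Y=-5]  = 7
E = max(W, A) + 6  [with W=3, A=7]  = 13
Without intervention: Y = max(Z, W) + 6  [with Z=1, W=3]  = 9; A = Z - 2Y - 4  [with Z=1, Y=9]  = -21; E = max(W, A) + 6  [with W=3, A=-21]  = 9.
Change = 13 − 9 = 4.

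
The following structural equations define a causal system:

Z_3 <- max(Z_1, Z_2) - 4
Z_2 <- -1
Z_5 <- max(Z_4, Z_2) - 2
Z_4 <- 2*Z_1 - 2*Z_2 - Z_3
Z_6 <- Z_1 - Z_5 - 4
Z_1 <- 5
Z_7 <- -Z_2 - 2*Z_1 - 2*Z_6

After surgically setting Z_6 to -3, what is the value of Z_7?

Intervening sets Z_6 = -3 and removes its equation (Z_6 <- Z_1 - Z_5 - 4).
Z_7 = -Z_2 - 2*Z_1 - 2*Z_6  [with Z_2=-1, Z_1=5, Z_6=-3]  = -3

-3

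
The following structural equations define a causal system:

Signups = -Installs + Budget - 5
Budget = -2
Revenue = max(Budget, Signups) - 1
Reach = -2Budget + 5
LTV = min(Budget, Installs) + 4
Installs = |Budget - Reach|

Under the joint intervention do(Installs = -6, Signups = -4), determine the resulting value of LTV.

-2

Setting Installs = -6, Signups = -4 by intervention discards those variables' equations.
LTV = min(Budget, Installs) + 4  [with Budget=-2, Installs=-6]  = -2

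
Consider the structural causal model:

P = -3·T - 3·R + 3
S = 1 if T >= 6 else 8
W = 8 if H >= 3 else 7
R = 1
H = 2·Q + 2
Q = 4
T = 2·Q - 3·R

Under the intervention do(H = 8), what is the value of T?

Under do(H=8), the mechanism H = 2·Q + 2 is discarded; H is fixed at 8.
Since T is not a descendant of the intervened variable, it is unaffected.
T = 2·Q - 3·R  [with Q=4, R=1]  = 5

5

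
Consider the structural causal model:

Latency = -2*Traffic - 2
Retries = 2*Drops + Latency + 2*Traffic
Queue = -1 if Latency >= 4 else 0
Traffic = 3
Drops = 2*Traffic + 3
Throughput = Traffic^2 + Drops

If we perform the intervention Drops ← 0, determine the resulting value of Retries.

Intervening sets Drops = 0 and removes its equation (Drops = 2*Traffic + 3).
Latency = -2*Traffic - 2  [with Traffic=3]  = -8
Retries = 2*Drops + Latency + 2*Traffic  [with Drops=0, Latency=-8, Traffic=3]  = -2

-2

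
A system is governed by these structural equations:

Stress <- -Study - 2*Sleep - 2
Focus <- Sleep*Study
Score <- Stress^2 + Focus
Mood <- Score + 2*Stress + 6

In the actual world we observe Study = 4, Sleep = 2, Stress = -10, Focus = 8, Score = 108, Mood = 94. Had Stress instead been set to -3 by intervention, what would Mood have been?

The intervention breaks the incoming arrows to Stress: Stress <- -Study - 2*Sleep - 2 no longer applies, and Stress = -3.
Focus = Sleep*Study  [with Sleep=2, Study=4]  = 8
Score = Stress^2 + Focus  [with Stress=-3, Focus=8]  = 17
Mood = Score + 2*Stress + 6  [with Score=17, Stress=-3]  = 17

17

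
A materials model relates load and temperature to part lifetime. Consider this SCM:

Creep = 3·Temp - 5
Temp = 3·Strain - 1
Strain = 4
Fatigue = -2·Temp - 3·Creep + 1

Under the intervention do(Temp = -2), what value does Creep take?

-11

The intervention breaks the incoming arrows to Temp: Temp = 3·Strain - 1 no longer applies, and Temp = -2.
Creep = 3·Temp - 5  [with Temp=-2]  = -11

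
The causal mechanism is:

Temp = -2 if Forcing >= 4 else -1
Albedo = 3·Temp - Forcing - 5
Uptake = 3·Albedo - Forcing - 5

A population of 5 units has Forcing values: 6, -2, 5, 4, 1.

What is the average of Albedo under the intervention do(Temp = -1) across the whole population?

-10.8

Under do(Temp=-1), Temp's equation is replaced by Temp=-1 for every unit. Per-unit Albedo: -14, -6, -13, -12, -9. Mean = -10.8.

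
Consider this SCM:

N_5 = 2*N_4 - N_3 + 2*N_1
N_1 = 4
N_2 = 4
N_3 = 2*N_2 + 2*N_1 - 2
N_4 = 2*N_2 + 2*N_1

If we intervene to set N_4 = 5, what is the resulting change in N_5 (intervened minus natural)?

Intervening sets N_4 = 5 and removes its equation (N_4 = 2*N_2 + 2*N_1).
N_3 = 2*N_2 + 2*N_1 - 2  [with N_2=4, N_1=4]  = 14
N_5 = 2*N_4 - N_3 + 2*N_1  [with N_4=5, N_3=14, N_1=4]  = 4
Without intervention: N_3 = 2*N_2 + 2*N_1 - 2  [with N_2=4, N_1=4]  = 14; N_4 = 2*N_2 + 2*N_1  [with N_2=4, N_1=4]  = 16; N_5 = 2*N_4 - N_3 + 2*N_1  [with N_4=16, N_3=14, N_1=4]  = 26.
Change = 4 − 26 = -22.

-22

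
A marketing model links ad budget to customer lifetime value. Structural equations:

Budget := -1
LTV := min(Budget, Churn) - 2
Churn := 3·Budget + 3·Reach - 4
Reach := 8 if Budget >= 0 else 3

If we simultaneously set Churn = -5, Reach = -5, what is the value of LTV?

The joint intervention fixes Churn = -5, Reach = -5, removing each variable's own equation.
LTV = min(Budget, Churn) - 2  [with Budget=-1, Churn=-5]  = -7

-7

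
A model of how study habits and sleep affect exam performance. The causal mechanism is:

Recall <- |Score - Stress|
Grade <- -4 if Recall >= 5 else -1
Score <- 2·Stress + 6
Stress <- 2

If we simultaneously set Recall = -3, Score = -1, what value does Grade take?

The joint intervention fixes Recall = -3, Score = -1, removing each variable's own equation.
Grade = -4 if Recall >= 5 else -1  [with Recall=-3]  = -1

-1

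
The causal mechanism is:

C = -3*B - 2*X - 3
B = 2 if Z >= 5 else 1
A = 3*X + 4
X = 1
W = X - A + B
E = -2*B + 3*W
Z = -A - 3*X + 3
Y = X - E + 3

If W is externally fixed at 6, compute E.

The intervention breaks the incoming arrows to W: W = X - A + B no longer applies, and W = 6.
A = 3*X + 4  [with X=1]  = 7
Z = -A - 3*X + 3  [with A=7, X=1]  = -7
B = 2 if Z >= 5 else 1  [with Z=-7]  = 1
E = -2*B + 3*W  [with B=1, W=6]  = 16

16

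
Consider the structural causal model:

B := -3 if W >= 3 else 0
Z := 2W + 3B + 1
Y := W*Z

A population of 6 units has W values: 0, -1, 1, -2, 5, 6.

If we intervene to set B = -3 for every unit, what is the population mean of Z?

do(B=-3) breaks B's dependence on W. With B=-3 fixed, Z across the units is -8, -10, -6, -12, 2, 4, mean -5.

-5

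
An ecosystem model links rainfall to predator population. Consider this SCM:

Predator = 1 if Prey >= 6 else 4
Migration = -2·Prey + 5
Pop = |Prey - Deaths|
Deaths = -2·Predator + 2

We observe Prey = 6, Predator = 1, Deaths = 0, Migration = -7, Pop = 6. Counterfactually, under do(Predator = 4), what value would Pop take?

do(Predator=4) replaces the equation Predator = 1 if Prey >= 6 else 4 with the constant Predator = 4.
Deaths = -2·Predator + 2  [with Predator=4]  = -6
Pop = |Prey - Deaths|  [with Prey=6, Deaths=-6]  = 12

12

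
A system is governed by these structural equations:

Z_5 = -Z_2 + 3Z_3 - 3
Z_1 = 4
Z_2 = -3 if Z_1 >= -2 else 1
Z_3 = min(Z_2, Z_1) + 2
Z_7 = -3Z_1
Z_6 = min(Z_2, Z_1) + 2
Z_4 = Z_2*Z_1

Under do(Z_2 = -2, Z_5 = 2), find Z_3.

0

Under do(Z_2 = -2, Z_5 = 2), each intervened variable's structural equation is replaced by its fixed value.
Z_3 = min(Z_2, Z_1) + 2  [with Z_2=-2, Z_1=4]  = 0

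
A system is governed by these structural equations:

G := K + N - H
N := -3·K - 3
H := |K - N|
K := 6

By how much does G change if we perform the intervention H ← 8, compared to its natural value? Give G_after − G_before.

The intervention breaks the incoming arrows to H: H := |K - N| no longer applies, and H = 8.
N = -3·K - 3  [with K=6]  = -21
G = K + N - H  [with K=6, N=-21, H=8]  = -23
Without intervention: N = -3·K - 3  [with K=6]  = -21; H = |K - N|  [with K=6, N=-21]  = 27; G = K + N - H  [with K=6, N=-21, H=27]  = -42.
Change = -23 − (-42) = 19.

19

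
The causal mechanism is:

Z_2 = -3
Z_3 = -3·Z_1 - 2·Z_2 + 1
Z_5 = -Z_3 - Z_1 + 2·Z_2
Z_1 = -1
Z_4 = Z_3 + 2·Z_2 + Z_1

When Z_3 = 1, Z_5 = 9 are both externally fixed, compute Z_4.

The joint intervention fixes Z_3 = 1, Z_5 = 9, removing each variable's own equation.
Z_4 = Z_3 + 2·Z_2 + Z_1  [with Z_3=1, Z_2=-3, Z_1=-1]  = -6

-6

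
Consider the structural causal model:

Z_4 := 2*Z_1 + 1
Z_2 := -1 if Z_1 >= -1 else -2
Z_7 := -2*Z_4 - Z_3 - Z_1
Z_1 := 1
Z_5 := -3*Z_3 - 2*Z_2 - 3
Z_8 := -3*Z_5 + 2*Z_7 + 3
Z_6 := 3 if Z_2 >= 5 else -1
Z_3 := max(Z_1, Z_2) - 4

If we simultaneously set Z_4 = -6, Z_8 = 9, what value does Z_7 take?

Setting Z_4 = -6, Z_8 = 9 by intervention discards those variables' equations.
Z_2 = -1 if Z_1 >= -1 else -2  [with Z_1=1]  = -1
Z_3 = max(Z_1, Z_2) - 4  [with Z_1=1, Z_2=-1]  = -3
Z_7 = -2*Z_4 - Z_3 - Z_1  [with Z_4=-6, Z_3=-3, Z_1=1]  = 14

14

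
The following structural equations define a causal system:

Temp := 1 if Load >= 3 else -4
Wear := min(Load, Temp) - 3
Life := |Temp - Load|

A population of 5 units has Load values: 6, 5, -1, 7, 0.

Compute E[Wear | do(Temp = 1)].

Every unit gets Temp=1 under the intervention. Wear values become -2, -2, -4, -2, -3; E[Wear|do(Temp=1)] = -2.6.

-2.6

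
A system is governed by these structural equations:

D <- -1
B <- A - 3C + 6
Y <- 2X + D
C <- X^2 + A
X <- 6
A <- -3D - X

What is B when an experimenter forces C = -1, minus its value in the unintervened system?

The intervention breaks the incoming arrows to C: C <- X^2 + A no longer applies, and C = -1.
A = -3D - X  [with D=-1, X=6]  = -3
B = A - 3C + 6  [with A=-3, C=-1]  = 6
Without intervention: A = -3D - X  [with D=-1, X=6]  = -3; C = X^2 + A  [with X=6, A=-3]  = 33; B = A - 3C + 6  [with A=-3, C=33]  = -96.
Change = 6 − (-96) = 102.

102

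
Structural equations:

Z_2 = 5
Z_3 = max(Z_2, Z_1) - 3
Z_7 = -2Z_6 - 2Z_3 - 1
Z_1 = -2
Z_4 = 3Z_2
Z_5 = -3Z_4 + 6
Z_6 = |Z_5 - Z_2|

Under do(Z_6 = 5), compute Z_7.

-15

Intervening sets Z_6 = 5 and removes its equation (Z_6 = |Z_5 - Z_2|).
Z_3 = max(Z_2, Z_1) - 3  [with Z_2=5, Z_1=-2]  = 2
Z_7 = -2Z_6 - 2Z_3 - 1  [with Z_6=5, Z_3=2]  = -15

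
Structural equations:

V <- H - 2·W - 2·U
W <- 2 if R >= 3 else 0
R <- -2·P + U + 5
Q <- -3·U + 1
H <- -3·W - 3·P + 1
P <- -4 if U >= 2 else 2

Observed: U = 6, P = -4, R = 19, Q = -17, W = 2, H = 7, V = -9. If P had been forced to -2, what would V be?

-15

Under do(P=-2), the mechanism P <- -4 if U >= 2 else 2 is discarded; P is fixed at -2.
R = -2·P + U + 5  [with P=-2, U=6]  = 15
W = 2 if R >= 3 else 0  [with R=15]  = 2
H = -3·W - 3·P + 1  [with W=2, P=-2]  = 1
V = H - 2·W - 2·U  [with H=1, W=2, U=6]  = -15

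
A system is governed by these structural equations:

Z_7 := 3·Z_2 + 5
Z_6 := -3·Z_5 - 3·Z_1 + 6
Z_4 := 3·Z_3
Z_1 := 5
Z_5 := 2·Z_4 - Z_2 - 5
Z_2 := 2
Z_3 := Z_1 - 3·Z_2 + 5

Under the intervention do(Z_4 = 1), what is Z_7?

11

The intervention breaks the incoming arrows to Z_4: Z_4 := 3·Z_3 no longer applies, and Z_4 = 1.
No directed path runs from Z_4 to Z_7, so Z_7 keeps its natural value.
Z_7 = 3·Z_2 + 5  [with Z_2=2]  = 11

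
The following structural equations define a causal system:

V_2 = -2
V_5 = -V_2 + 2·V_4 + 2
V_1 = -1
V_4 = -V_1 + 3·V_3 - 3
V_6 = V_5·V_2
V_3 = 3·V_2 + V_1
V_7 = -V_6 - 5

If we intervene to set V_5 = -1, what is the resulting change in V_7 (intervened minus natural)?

Under do(V_5=-1), the mechanism V_5 = -V_2 + 2·V_4 + 2 is discarded; V_5 is fixed at -1.
V_6 = V_5·V_2  [with V_5=-1, V_2=-2]  = 2
V_7 = -V_6 - 5  [with V_6=2]  = -7
Without intervention: V_3 = 3·V_2 + V_1  [with V_2=-2, V_1=-1]  = -7; V_4 = -V_1 + 3·V_3 - 3  [with V_1=-1, V_3=-7]  = -23; V_5 = -V_2 + 2·V_4 + 2  [with V_2=-2, V_4=-23]  = -42; V_6 = V_5·V_2  [with V_5=-42, V_2=-2]  = 84; V_7 = -V_6 - 5  [with V_6=84]  = -89.
Change = -7 − (-89) = 82.

82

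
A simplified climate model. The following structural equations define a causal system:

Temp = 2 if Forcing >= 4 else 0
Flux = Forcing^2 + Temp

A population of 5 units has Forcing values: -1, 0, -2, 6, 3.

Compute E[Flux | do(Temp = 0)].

Every unit gets Temp=0 under the intervention. Flux values become 1, 0, 4, 36, 9; E[Flux|do(Temp=0)] = 10.

10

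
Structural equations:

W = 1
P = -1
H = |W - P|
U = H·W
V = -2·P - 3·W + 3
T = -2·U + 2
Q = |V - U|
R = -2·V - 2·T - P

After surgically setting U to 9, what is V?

2

Intervening sets U = 9 and removes its equation (U = H·W).
No directed path runs from U to V, so V keeps its natural value.
V = -2·P - 3·W + 3  [with P=-1, W=1]  = 2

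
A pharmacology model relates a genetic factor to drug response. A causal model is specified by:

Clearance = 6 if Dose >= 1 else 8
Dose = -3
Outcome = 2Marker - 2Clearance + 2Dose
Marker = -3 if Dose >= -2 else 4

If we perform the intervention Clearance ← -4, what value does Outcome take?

10

The intervention breaks the incoming arrows to Clearance: Clearance = 6 if Dose >= 1 else 8 no longer applies, and Clearance = -4.
Marker = -3 if Dose >= -2 else 4  [with Dose=-3]  = 4
Outcome = 2Marker - 2Clearance + 2Dose  [with Marker=4, Clearance=-4, Dose=-3]  = 10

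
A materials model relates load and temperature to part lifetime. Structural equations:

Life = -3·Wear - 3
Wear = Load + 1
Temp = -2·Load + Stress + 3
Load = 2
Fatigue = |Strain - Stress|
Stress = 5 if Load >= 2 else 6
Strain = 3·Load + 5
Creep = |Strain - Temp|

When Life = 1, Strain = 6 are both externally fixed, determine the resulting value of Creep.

2

The joint intervention fixes Life = 1, Strain = 6, removing each variable's own equation.
Stress = 5 if Load >= 2 else 6  [with Load=2]  = 5
Temp = -2·Load + Stress + 3  [with Load=2, Stress=5]  = 4
Creep = |Strain - Temp|  [with Strain=6, Temp=4]  = 2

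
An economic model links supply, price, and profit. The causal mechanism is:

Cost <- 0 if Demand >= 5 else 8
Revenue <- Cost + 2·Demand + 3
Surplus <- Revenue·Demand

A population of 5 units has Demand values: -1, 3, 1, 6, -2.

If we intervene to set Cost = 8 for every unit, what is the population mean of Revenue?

Under do(Cost=8), Cost's equation is replaced by Cost=8 for every unit. Per-unit Revenue: 9, 17, 13, 23, 7. Mean = 13.8.

13.8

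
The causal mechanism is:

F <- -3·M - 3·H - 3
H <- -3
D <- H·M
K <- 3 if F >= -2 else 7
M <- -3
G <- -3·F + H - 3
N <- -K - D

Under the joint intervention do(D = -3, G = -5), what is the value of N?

0

Setting D = -3, G = -5 by intervention discards those variables' equations.
F = -3·M - 3·H - 3  [with M=-3, H=-3]  = 15
K = 3 if F >= -2 else 7  [with F=15]  = 3
N = -K - D  [with K=3, D=-3]  = 0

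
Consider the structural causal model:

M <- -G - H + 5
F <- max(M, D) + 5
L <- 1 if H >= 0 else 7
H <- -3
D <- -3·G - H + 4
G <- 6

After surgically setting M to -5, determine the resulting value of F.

0

Under do(M=-5), the mechanism M <- -G - H + 5 is discarded; M is fixed at -5.
D = -3·G - H + 4  [with G=6, H=-3]  = -11
F = max(M, D) + 5  [with M=-5, D=-11]  = 0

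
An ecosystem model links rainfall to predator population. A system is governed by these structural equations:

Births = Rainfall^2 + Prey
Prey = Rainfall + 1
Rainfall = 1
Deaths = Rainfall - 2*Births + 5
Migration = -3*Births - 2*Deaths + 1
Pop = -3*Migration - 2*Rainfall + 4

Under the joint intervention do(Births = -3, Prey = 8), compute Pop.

44

Setting Births = -3, Prey = 8 by intervention discards those variables' equations.
Deaths = Rainfall - 2*Births + 5  [with Rainfall=1, Births=-3]  = 12
Migration = -3*Births - 2*Deaths + 1  [with Births=-3, Deaths=12]  = -14
Pop = -3*Migration - 2*Rainfall + 4  [with Migration=-14, Rainfall=1]  = 44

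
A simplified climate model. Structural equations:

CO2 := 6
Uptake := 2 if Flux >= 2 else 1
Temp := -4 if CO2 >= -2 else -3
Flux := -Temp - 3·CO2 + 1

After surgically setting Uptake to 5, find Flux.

Under do(Uptake=5), the mechanism Uptake := 2 if Flux >= 2 else 1 is discarded; Uptake is fixed at 5.
Since Flux is not a descendant of the intervened variable, it is unaffected.
Temp = -4 if CO2 >= -2 else -3  [with CO2=6]  = -4
Flux = -Temp - 3·CO2 + 1  [with Temp=-4, CO2=6]  = -13

-13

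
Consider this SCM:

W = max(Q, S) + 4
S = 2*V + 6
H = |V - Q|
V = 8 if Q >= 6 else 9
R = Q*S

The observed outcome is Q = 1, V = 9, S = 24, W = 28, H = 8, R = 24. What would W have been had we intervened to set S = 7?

The intervention breaks the incoming arrows to S: S = 2*V + 6 no longer applies, and S = 7.
W = max(Q, S) + 4  [with Q=1, S=7]  = 11

11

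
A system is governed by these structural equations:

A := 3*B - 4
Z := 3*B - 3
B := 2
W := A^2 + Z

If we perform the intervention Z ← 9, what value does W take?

The intervention breaks the incoming arrows to Z: Z := 3*B - 3 no longer applies, and Z = 9.
A = 3*B - 4  [with B=2]  = 2
W = A^2 + Z  [with A=2, Z=9]  = 13

13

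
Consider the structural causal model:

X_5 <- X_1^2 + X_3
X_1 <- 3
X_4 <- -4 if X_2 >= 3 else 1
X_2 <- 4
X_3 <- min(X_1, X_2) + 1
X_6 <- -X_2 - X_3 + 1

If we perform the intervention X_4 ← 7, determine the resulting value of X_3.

Under do(X_4=7), the mechanism X_4 <- -4 if X_2 >= 3 else 1 is discarded; X_4 is fixed at 7.
Since X_3 is not a descendant of the intervened variable, it is unaffected.
X_3 = min(X_1, X_2) + 1  [with X_1=3, X_2=4]  = 4

4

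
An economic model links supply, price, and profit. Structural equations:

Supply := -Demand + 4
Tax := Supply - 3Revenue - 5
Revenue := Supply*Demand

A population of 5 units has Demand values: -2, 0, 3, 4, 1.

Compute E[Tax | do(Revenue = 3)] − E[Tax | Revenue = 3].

The intervention sets Revenue=3 in all 5 units regardless of Demand. Recomputing Tax per unit gives -8, -10, -13, -14, -11; average -11.2.
E[Tax|Revenue=3] averages over only the 2 units with Revenue=3 (Demand = 3, 1): Tax = -13, -11, mean -12.
Difference = -11.2 − (-12) = 0.8.

0.8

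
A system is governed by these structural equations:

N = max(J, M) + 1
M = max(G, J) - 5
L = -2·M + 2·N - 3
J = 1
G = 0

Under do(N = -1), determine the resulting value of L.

Intervening sets N = -1 and removes its equation (N = max(J, M) + 1).
M = max(G, J) - 5  [with G=0, J=1]  = -4
L = -2·M + 2·N - 3  [with M=-4, N=-1]  = 3

3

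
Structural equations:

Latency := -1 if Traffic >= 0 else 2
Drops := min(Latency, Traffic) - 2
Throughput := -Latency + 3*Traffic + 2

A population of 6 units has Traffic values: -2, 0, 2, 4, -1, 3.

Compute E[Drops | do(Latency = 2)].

-1.5

do(Latency=2) breaks Latency's dependence on Traffic. With Latency=2 fixed, Drops across the units is -4, -2, 0, 0, -3, 0, mean -1.5.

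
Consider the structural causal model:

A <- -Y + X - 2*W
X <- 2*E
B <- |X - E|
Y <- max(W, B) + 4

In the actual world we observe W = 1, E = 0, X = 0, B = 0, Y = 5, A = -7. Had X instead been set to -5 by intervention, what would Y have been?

9

do(X=-5) replaces the equation X <- 2*E with the constant X = -5.
B = |X - E|  [with X=-5, E=0]  = 5
Y = max(W, B) + 4  [with W=1, B=5]  = 9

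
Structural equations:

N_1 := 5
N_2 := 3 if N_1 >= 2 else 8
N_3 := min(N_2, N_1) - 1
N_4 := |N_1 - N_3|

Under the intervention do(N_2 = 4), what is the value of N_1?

5

Under do(N_2=4), the mechanism N_2 := 3 if N_1 >= 2 else 8 is discarded; N_2 is fixed at 4.
N_1 is not downstream of the intervention, so its value is determined by the original equations.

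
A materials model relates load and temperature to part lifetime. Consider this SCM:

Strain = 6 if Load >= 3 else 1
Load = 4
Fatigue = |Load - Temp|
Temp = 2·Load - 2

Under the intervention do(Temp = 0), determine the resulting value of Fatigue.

4

The intervention breaks the incoming arrows to Temp: Temp = 2·Load - 2 no longer applies, and Temp = 0.
Fatigue = |Load - Temp|  [with Load=4, Temp=0]  = 4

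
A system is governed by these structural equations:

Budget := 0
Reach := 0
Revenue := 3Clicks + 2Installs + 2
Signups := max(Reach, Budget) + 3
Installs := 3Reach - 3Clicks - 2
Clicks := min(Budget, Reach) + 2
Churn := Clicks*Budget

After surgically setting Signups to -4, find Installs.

The intervention breaks the incoming arrows to Signups: Signups := max(Reach, Budget) + 3 no longer applies, and Signups = -4.
Since Installs is not a descendant of the intervened variable, it is unaffected.
Clicks = min(Budget, Reach) + 2  [with Budget=0, Reach=0]  = 2
Installs = 3Reach - 3Clicks - 2  [with Reach=0, Clicks=2]  = -8

-8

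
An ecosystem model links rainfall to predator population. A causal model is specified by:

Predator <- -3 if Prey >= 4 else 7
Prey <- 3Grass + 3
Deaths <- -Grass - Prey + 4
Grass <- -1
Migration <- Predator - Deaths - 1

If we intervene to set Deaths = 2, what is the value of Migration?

Intervening sets Deaths = 2 and removes its equation (Deaths <- -Grass - Prey + 4).
Prey = 3Grass + 3  [with Grass=-1]  = 0
Predator = -3 if Prey >= 4 else 7  [with Prey=0]  = 7
Migration = Predator - Deaths - 1  [with Predator=7, Deaths=2]  = 4

4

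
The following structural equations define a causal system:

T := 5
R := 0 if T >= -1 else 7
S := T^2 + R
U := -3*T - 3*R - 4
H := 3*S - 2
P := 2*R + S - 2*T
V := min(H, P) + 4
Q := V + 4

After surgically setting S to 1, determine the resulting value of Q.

-1

The intervention breaks the incoming arrows to S: S := T^2 + R no longer applies, and S = 1.
R = 0 if T >= -1 else 7  [with T=5]  = 0
H = 3*S - 2  [with S=1]  = 1
P = 2*R + S - 2*T  [with R=0, S=1, T=5]  = -9
V = min(H, P) + 4  [with H=1, P=-9]  = -5
Q = V + 4  [with V=-5]  = -1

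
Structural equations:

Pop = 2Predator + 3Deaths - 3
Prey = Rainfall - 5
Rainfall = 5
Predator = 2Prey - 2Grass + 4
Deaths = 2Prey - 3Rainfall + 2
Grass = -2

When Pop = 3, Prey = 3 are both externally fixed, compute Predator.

Under do(Pop = 3, Prey = 3), each intervened variable's structural equation is replaced by its fixed value.
Predator = 2Prey - 2Grass + 4  [with Prey=3, Grass=-2]  = 14

14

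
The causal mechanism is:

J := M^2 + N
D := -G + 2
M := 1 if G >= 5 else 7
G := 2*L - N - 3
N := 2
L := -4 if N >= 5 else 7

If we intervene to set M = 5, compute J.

27

Intervening sets M = 5 and removes its equation (M := 1 if G >= 5 else 7).
J = M^2 + N  [with M=5, N=2]  = 27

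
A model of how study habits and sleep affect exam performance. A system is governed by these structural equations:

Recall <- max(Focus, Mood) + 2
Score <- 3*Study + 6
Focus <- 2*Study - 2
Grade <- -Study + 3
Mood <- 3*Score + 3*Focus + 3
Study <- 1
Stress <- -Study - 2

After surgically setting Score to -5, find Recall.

2

Under do(Score=-5), the mechanism Score <- 3*Study + 6 is discarded; Score is fixed at -5.
Focus = 2*Study - 2  [with Study=1]  = 0
Mood = 3*Score + 3*Focus + 3  [with Score=-5, Focus=0]  = -12
Recall = max(Focus, Mood) + 2  [with Focus=0, Mood=-12]  = 2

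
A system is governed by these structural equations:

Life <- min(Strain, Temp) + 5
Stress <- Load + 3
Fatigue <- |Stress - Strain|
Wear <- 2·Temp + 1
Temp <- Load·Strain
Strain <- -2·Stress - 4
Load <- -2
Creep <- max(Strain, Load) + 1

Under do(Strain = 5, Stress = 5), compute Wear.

Setting Strain = 5, Stress = 5 by intervention discards those variables' equations.
Temp = Load·Strain  [with Load=-2, Strain=5]  = -10
Wear = 2·Temp + 1  [with Temp=-10]  = -19

-19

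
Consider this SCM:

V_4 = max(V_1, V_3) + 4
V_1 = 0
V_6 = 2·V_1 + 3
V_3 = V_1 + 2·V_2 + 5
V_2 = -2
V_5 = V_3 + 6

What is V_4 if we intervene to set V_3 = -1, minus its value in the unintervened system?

-1

The intervention breaks the incoming arrows to V_3: V_3 = V_1 + 2·V_2 + 5 no longer applies, and V_3 = -1.
V_4 = max(V_1, V_3) + 4  [with V_1=0, V_3=-1]  = 4
Without intervention: V_3 = V_1 + 2·V_2 + 5  [with V_1=0, V_2=-2]  = 1; V_4 = max(V_1, V_3) + 4  [with V_1=0, V_3=1]  = 5.
Change = 4 − 5 = -1.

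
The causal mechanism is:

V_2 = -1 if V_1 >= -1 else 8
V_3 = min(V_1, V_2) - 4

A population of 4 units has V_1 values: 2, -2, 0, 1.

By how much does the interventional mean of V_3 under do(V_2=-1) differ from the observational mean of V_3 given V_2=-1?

-0.25

Every unit gets V_2=-1 under the intervention. V_3 values become -5, -6, -5, -5; E[V_3|do(V_2=-1)] = -5.25.
Conditioning on V_2=-1 selects the 3 unit(s) with V_1 ∈ {2, 0, 1}. Their V_3 values: -5, -5, -5. Mean = -5.
Difference = -5.25 − (-5) = -0.25.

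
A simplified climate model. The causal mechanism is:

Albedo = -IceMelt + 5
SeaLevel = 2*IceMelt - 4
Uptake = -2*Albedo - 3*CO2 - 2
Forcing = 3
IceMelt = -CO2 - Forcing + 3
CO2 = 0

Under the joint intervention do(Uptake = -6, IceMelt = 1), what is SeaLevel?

-2

Under do(Uptake = -6, IceMelt = 1), each intervened variable's structural equation is replaced by its fixed value.
SeaLevel = 2*IceMelt - 4  [with IceMelt=1]  = -2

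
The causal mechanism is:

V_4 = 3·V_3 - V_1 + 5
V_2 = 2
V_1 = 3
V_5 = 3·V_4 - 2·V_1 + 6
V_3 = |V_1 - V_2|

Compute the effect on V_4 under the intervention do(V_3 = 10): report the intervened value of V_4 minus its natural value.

27

The intervention breaks the incoming arrows to V_3: V_3 = |V_1 - V_2| no longer applies, and V_3 = 10.
V_4 = 3·V_3 - V_1 + 5  [with V_3=10, V_1=3]  = 32
Without intervention: V_3 = |V_1 - V_2|  [with V_1=3, V_2=2]  = 1; V_4 = 3·V_3 - V_1 + 5  [with V_3=1, V_1=3]  = 5.
Change = 32 − 5 = 27.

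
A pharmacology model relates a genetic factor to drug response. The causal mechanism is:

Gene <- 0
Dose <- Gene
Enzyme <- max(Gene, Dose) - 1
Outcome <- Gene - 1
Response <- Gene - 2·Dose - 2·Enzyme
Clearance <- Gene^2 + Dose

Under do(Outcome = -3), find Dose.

0

do(Outcome=-3) replaces the equation Outcome <- Gene - 1 with the constant Outcome = -3.
Dose is not downstream of the intervention, so its value is determined by the original equations.
Dose = Gene  [with Gene=0]  = 0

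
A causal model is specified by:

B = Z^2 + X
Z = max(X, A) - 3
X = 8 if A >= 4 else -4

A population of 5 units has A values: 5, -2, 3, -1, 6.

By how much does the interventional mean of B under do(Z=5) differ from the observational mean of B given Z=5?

-7.2

do(Z=5) breaks Z's dependence on A. With Z=5 fixed, B across the units is 33, 21, 21, 21, 33, mean 25.8.
Conditioning on Z=5 selects the 2 unit(s) with A ∈ {5, 6}. Their B values: 33, 33. Mean = 33.
Difference = 25.8 − 33 = -7.2.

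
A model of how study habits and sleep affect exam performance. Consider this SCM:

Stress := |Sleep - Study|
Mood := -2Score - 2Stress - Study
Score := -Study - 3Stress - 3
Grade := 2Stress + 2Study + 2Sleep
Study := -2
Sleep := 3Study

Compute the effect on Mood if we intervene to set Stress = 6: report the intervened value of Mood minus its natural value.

8

do(Stress=6) replaces the equation Stress := |Sleep - Study| with the constant Stress = 6.
Score = -Study - 3Stress - 3  [with Study=-2, Stress=6]  = -19
Mood = -2Score - 2Stress - Study  [with Score=-19, Stress=6, Study=-2]  = 28
Without intervention: Sleep = 3Study  [with Study=-2]  = -6; Stress = |Sleep - Study|  [with Sleep=-6, Study=-2]  = 4; Score = -Study - 3Stress - 3  [with Study=-2, Stress=4]  = -13; Mood = -2Score - 2Stress - Study  [with Score=-13, Stress=4, Study=-2]  = 20.
Change = 28 − 20 = 8.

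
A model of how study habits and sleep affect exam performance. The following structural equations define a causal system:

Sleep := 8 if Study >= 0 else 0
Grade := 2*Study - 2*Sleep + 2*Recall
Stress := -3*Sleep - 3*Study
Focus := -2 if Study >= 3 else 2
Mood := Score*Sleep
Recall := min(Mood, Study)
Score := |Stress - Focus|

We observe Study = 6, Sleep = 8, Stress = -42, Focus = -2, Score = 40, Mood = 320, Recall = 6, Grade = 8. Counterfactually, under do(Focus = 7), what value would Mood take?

392

Under do(Focus=7), the mechanism Focus := -2 if Study >= 3 else 2 is discarded; Focus is fixed at 7.
Sleep = 8 if Study >= 0 else 0  [with Study=6]  = 8
Stress = -3*Sleep - 3*Study  [with Sleep=8, Study=6]  = -42
Score = |Stress - Focus|  [with Stress=-42, Focus=7]  = 49
Mood = Score*Sleep  [with Score=49, Sleep=8]  = 392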